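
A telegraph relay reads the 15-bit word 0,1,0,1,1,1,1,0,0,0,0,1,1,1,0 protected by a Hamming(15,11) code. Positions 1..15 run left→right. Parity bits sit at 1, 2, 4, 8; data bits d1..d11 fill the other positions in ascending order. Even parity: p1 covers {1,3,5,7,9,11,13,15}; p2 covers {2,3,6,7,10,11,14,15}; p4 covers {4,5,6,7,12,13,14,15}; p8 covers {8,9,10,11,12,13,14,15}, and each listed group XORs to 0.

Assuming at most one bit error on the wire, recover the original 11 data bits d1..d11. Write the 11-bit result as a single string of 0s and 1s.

01110001010

s1 (pos 1,3,5,7,9,11,13,15): 0⊕0⊕1⊕1⊕0⊕0⊕1⊕0 = 1
s2 (pos 2,3,6,7,10,11,14,15): 1⊕0⊕1⊕1⊕0⊕0⊕1⊕0 = 0
s4 (pos 4,5,6,7,12,13,14,15): 1⊕1⊕1⊕1⊕1⊕1⊕1⊕0 = 1
s8 (pos 8,9,10,11,12,13,14,15): 0⊕0⊕0⊕0⊕1⊕1⊕1⊕0 = 1
Syndrome s8…s1 = 1101 → error at position 13.
Flip position 13: 010111100001110 → 010111100001010
Read data bits from positions 3,5,6,7,9,10,11,12,13,14,15: 01110001010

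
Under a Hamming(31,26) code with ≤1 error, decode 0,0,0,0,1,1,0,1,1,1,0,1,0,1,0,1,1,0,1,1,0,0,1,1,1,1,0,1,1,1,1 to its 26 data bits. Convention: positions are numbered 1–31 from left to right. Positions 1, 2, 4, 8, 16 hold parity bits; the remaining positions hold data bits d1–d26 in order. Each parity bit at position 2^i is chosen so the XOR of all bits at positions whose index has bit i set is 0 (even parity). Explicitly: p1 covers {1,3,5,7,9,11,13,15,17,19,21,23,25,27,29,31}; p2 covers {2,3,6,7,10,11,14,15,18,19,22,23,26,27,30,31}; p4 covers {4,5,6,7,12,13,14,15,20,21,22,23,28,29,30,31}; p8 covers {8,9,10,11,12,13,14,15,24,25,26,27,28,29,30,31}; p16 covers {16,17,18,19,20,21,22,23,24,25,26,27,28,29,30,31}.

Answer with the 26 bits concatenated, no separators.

01101101010101100111101111

s1 (pos 1,3,5,7,9,11,13,15,17,19,21,23,25,27,29,31): 0⊕0⊕1⊕0⊕1⊕0⊕0⊕0⊕1⊕1⊕0⊕1⊕1⊕0⊕1⊕1 = 0
s2 (pos 2,3,6,7,10,11,14,15,18,19,22,23,26,27,30,31): 0⊕0⊕1⊕0⊕1⊕0⊕1⊕0⊕0⊕1⊕0⊕1⊕1⊕0⊕1⊕1 = 0
s4 (pos 4,5,6,7,12,13,14,15,20,21,22,23,28,29,30,31): 0⊕1⊕1⊕0⊕1⊕0⊕1⊕0⊕1⊕0⊕0⊕1⊕1⊕1⊕1⊕1 = 0
s8 (pos 8,9,10,11,12,13,14,15,24,25,26,27,28,29,30,31): 1⊕1⊕1⊕0⊕1⊕0⊕1⊕0⊕1⊕1⊕1⊕0⊕1⊕1⊕1⊕1 = 0
s16 (pos 16,17,18,19,20,21,22,23,24,25,26,27,28,29,30,31): 1⊕1⊕0⊕1⊕1⊕0⊕0⊕1⊕1⊕1⊕1⊕0⊕1⊕1⊕1⊕1 = 0
Syndrome s16…s1 = 00000 → no error.
Read data bits from positions 3,5,6,7,9,10,11,12,13,14,15,17,18,19,20,21,22,23,24,25,26,27,28,29,30,31: 01101101010101100111101111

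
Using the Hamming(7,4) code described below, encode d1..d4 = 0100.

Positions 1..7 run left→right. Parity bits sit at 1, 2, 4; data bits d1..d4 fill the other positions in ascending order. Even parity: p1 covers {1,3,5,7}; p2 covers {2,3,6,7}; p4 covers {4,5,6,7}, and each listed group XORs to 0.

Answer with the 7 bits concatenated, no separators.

1001100

Place data at non-parity positions: p1 p2 0 p4 1 0 0
p1 (pos 1,3,5,7): XOR of data positions = 0⊕1⊕0 = 1
p2 (pos 2,3,6,7): XOR of data positions = 0⊕0⊕0 = 0
p4 (pos 4,5,6,7): XOR of data positions = 1⊕0⊕0 = 1
Codeword: 1001100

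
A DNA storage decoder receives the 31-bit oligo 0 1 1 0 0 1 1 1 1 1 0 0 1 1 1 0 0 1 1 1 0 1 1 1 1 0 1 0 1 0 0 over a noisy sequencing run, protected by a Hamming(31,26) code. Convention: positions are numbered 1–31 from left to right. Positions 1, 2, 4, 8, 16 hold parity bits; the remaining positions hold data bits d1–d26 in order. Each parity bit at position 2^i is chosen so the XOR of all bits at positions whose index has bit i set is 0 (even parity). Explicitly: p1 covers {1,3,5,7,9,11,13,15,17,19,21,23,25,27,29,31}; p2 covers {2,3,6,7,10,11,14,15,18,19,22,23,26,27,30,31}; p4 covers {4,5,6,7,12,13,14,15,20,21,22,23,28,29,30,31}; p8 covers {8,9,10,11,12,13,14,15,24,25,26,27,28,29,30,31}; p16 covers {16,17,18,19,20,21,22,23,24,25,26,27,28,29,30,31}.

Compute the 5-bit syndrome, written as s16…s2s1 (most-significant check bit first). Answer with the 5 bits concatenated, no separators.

s1 (pos 1,3,5,7,9,11,13,15,17,19,21,23,25,27,29,31): 0⊕1⊕0⊕1⊕1⊕0⊕1⊕1⊕0⊕1⊕0⊕1⊕1⊕1⊕1⊕0 = 0
s2 (pos 2,3,6,7,10,11,14,15,18,19,22,23,26,27,30,31): 1⊕1⊕1⊕1⊕1⊕0⊕1⊕1⊕1⊕1⊕1⊕1⊕0⊕1⊕0⊕0 = 0
s4 (pos 4,5,6,7,12,13,14,15,20,21,22,23,28,29,30,31): 0⊕0⊕1⊕1⊕0⊕1⊕1⊕1⊕1⊕0⊕1⊕1⊕0⊕1⊕0⊕0 = 1
s8 (pos 8,9,10,11,12,13,14,15,24,25,26,27,28,29,30,31): 1⊕1⊕1⊕0⊕0⊕1⊕1⊕1⊕1⊕1⊕0⊕1⊕0⊕1⊕0⊕0 = 0
s16 (pos 16,17,18,19,20,21,22,23,24,25,26,27,28,29,30,31): 0⊕0⊕1⊕1⊕1⊕0⊕1⊕1⊕1⊕1⊕0⊕1⊕0⊕1⊕0⊕0 = 1
Syndrome s16…s1 = 10100 → error at position 20.

10100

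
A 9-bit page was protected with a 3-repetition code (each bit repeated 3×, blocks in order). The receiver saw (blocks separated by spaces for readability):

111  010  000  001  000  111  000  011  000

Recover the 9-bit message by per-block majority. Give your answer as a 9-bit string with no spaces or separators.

Block 1 (111): 3 ones → 1
Block 2 (010): 1 one → 0
Block 3 (000): 0 ones → 0
Block 4 (001): 1 one → 0
Block 5 (000): 0 ones → 0
Block 6 (111): 3 ones → 1
Block 7 (000): 0 ones → 0
Block 8 (011): 2 ones → 1
Block 9 (000): 0 ones → 0

100001010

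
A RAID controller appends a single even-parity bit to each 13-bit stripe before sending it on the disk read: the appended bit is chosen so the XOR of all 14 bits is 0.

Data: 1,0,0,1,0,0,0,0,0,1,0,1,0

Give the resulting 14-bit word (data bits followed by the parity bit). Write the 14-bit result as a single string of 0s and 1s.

XOR of the 13 data bits: 1⊕0⊕0⊕1⊕0⊕0⊕0⊕0⊕0⊕1⊕0⊕1⊕0 = 0
Parity bit = 0 (so all 14 bits XOR to 0).

10010000010100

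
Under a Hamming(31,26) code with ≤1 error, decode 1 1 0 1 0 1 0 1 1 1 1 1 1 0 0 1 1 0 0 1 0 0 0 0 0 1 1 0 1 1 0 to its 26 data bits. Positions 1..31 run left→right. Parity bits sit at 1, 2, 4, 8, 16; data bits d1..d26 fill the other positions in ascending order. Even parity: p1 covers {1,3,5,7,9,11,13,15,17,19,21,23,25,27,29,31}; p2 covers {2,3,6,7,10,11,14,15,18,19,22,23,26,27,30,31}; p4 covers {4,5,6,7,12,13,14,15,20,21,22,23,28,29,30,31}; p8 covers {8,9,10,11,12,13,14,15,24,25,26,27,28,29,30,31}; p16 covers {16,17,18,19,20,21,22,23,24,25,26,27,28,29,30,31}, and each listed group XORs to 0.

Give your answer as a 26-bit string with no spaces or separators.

00101111100100100100110110

s1 (pos 1,3,5,7,9,11,13,15,17,19,21,23,25,27,29,31): 1⊕0⊕0⊕0⊕1⊕1⊕1⊕0⊕1⊕0⊕0⊕0⊕0⊕1⊕1⊕0 = 1
s2 (pos 2,3,6,7,10,11,14,15,18,19,22,23,26,27,30,31): 1⊕0⊕1⊕0⊕1⊕1⊕0⊕0⊕0⊕0⊕0⊕0⊕1⊕1⊕1⊕0 = 1
s4 (pos 4,5,6,7,12,13,14,15,20,21,22,23,28,29,30,31): 1⊕0⊕1⊕0⊕1⊕1⊕0⊕0⊕1⊕0⊕0⊕0⊕0⊕1⊕1⊕0 = 1
s8 (pos 8,9,10,11,12,13,14,15,24,25,26,27,28,29,30,31): 1⊕1⊕1⊕1⊕1⊕1⊕0⊕0⊕0⊕0⊕1⊕1⊕0⊕1⊕1⊕0 = 0
s16 (pos 16,17,18,19,20,21,22,23,24,25,26,27,28,29,30,31): 1⊕1⊕0⊕0⊕1⊕0⊕0⊕0⊕0⊕0⊕1⊕1⊕0⊕1⊕1⊕0 = 1
Syndrome s16…s1 = 10111 → error at position 23.
Flip position 23: 1101010111111001100100000110110 → 1101010111111001100100100110110
Read data bits from positions 3,5,6,7,9,10,11,12,13,14,15,17,18,19,20,21,22,23,24,25,26,27,28,29,30,31: 00101111100100100100110110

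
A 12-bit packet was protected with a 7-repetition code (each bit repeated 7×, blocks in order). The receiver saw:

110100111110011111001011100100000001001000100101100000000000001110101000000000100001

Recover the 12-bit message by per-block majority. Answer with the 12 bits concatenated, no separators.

Block 1 (1101001): 4 ones → 1
Block 2 (1111001): 5 ones → 1
Block 3 (1111001): 5 ones → 1
Block 4 (0111001): 4 ones → 1
Block 5 (0000000): 0 ones → 0
Block 6 (1001000): 2 ones → 0
Block 7 (1001011): 4 ones → 1
Block 8 (0000000): 0 ones → 0
Block 9 (0000001): 1 one → 0
Block 10 (1101010): 4 ones → 1
Block 11 (0000000): 0 ones → 0
Block 12 (0100001): 2 ones → 0

111100100100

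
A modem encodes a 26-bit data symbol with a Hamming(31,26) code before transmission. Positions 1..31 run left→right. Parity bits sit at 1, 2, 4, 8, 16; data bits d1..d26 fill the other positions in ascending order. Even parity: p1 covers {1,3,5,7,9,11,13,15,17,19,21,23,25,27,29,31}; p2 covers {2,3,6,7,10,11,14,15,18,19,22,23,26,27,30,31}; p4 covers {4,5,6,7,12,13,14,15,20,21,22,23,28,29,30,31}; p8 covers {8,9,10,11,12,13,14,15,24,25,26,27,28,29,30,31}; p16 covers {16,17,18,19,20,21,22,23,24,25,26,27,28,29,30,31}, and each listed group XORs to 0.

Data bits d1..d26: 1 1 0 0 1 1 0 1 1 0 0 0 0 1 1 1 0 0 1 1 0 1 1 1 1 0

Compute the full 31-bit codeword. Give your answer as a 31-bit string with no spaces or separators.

Place data at non-parity positions: p1 p2 1 p4 1 0 0 p8 1 1 0 1 1 0 0 p16 0 0 1 1 1 0 0 1 1 0 1 1 1 1 0
p1 (pos 1,3,5,7,9,11,13,15,17,19,21,23,25,27,29,31): XOR of data positions = 1⊕1⊕0⊕1⊕0⊕1⊕0⊕0⊕1⊕1⊕0⊕1⊕1⊕1⊕0 = 1
p2 (pos 2,3,6,7,10,11,14,15,18,19,22,23,26,27,30,31): XOR of data positions = 1⊕0⊕0⊕1⊕0⊕0⊕0⊕0⊕1⊕0⊕0⊕0⊕1⊕1⊕0 = 1
p4 (pos 4,5,6,7,12,13,14,15,20,21,22,23,28,29,30,31): XOR of data positions = 1⊕0⊕0⊕1⊕1⊕0⊕0⊕1⊕1⊕0⊕0⊕1⊕1⊕1⊕0 = 0
p8 (pos 8,9,10,11,12,13,14,15,24,25,26,27,28,29,30,31): XOR of data positions = 1⊕1⊕0⊕1⊕1⊕0⊕0⊕1⊕1⊕0⊕1⊕1⊕1⊕1⊕0 = 0
p16 (pos 16,17,18,19,20,21,22,23,24,25,26,27,28,29,30,31): XOR of data positions = 0⊕0⊕1⊕1⊕1⊕0⊕0⊕1⊕1⊕0⊕1⊕1⊕1⊕1⊕0 = 1
Codeword: 1110100011011001001110011011110

1110100011011001001110011011110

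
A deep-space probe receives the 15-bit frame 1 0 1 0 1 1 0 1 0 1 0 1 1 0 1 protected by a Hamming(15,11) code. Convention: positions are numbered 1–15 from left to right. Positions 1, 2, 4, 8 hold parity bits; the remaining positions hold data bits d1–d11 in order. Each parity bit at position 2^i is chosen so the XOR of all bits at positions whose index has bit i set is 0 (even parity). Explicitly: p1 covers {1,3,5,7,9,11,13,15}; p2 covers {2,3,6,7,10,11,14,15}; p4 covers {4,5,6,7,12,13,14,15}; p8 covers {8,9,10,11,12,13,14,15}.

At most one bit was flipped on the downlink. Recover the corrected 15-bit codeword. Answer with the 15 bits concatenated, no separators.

s1 (pos 1,3,5,7,9,11,13,15): 1⊕1⊕1⊕0⊕0⊕0⊕1⊕1 = 1
s2 (pos 2,3,6,7,10,11,14,15): 0⊕1⊕1⊕0⊕1⊕0⊕0⊕1 = 0
s4 (pos 4,5,6,7,12,13,14,15): 0⊕1⊕1⊕0⊕1⊕1⊕0⊕1 = 1
s8 (pos 8,9,10,11,12,13,14,15): 1⊕0⊕1⊕0⊕1⊕1⊕0⊕1 = 1
Syndrome s8…s1 = 1101 → error at position 13.
Flip position 13: 101011010101101 → 101011010101001

101011010101001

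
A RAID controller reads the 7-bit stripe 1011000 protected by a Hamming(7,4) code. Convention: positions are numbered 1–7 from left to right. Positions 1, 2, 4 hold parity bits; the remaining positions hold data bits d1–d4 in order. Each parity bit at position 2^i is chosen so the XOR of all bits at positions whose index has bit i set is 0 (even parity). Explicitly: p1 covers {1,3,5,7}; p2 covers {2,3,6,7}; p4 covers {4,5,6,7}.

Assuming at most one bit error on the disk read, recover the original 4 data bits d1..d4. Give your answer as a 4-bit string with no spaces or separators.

1010

s1 (pos 1,3,5,7): 1⊕1⊕0⊕0 = 0
s2 (pos 2,3,6,7): 0⊕1⊕0⊕0 = 1
s4 (pos 4,5,6,7): 1⊕0⊕0⊕0 = 1
Syndrome s4…s1 = 110 → error at position 6.
Flip position 6: 1011000 → 1011010
Read data bits from positions 3,5,6,7: 1010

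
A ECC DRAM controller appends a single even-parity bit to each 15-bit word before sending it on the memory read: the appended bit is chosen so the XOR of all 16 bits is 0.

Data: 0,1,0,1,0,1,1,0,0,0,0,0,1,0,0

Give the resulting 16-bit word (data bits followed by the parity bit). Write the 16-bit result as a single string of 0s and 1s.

0101011000001001

XOR of the 15 data bits: 0⊕1⊕0⊕1⊕0⊕1⊕1⊕0⊕0⊕0⊕0⊕0⊕1⊕0⊕0 = 1
Parity bit = 1 (so all 16 bits XOR to 0).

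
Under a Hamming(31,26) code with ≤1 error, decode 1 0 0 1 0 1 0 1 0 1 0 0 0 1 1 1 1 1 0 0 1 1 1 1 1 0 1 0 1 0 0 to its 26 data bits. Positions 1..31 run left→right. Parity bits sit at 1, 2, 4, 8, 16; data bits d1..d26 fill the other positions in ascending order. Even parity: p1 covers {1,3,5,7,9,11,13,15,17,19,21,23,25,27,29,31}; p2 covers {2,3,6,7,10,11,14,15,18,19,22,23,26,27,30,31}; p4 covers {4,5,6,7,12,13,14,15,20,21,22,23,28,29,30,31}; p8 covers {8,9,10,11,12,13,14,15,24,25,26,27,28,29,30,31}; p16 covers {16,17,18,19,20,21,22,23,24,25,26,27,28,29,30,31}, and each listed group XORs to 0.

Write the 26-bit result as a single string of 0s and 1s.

s1 (pos 1,3,5,7,9,11,13,15,17,19,21,23,25,27,29,31): 1⊕0⊕0⊕0⊕0⊕0⊕0⊕1⊕1⊕0⊕1⊕1⊕1⊕1⊕1⊕0 = 0
s2 (pos 2,3,6,7,10,11,14,15,18,19,22,23,26,27,30,31): 0⊕0⊕1⊕0⊕1⊕0⊕1⊕1⊕1⊕0⊕1⊕1⊕0⊕1⊕0⊕0 = 0
s4 (pos 4,5,6,7,12,13,14,15,20,21,22,23,28,29,30,31): 1⊕0⊕1⊕0⊕0⊕0⊕1⊕1⊕0⊕1⊕1⊕1⊕0⊕1⊕0⊕0 = 0
s8 (pos 8,9,10,11,12,13,14,15,24,25,26,27,28,29,30,31): 1⊕0⊕1⊕0⊕0⊕0⊕1⊕1⊕1⊕1⊕0⊕1⊕0⊕1⊕0⊕0 = 0
s16 (pos 16,17,18,19,20,21,22,23,24,25,26,27,28,29,30,31): 1⊕1⊕1⊕0⊕0⊕1⊕1⊕1⊕1⊕1⊕0⊕1⊕0⊕1⊕0⊕0 = 0
Syndrome s16…s1 = 00000 → no error.
Read data bits from positions 3,5,6,7,9,10,11,12,13,14,15,17,18,19,20,21,22,23,24,25,26,27,28,29,30,31: 00100100011110011111010100

00100100011110011111010100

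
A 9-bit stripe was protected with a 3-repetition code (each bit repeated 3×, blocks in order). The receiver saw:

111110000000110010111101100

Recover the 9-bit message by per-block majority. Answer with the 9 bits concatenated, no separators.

110010110

Block 1 (111): 3 ones → 1
Block 2 (110): 2 ones → 1
Block 3 (000): 0 ones → 0
Block 4 (000): 0 ones → 0
Block 5 (110): 2 ones → 1
Block 6 (010): 1 one → 0
Block 7 (111): 3 ones → 1
Block 8 (101): 2 ones → 1
Block 9 (100): 1 one → 0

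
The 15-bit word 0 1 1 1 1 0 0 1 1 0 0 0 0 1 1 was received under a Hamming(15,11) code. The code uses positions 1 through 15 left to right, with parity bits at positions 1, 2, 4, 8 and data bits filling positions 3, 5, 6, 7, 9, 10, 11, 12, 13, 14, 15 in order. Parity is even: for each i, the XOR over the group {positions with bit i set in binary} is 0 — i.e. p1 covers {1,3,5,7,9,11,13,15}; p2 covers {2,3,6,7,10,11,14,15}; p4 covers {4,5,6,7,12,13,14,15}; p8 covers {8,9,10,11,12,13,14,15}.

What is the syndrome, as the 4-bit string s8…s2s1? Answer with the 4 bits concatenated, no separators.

s1 (pos 1,3,5,7,9,11,13,15): 0⊕1⊕1⊕0⊕1⊕0⊕0⊕1 = 0
s2 (pos 2,3,6,7,10,11,14,15): 1⊕1⊕0⊕0⊕0⊕0⊕1⊕1 = 0
s4 (pos 4,5,6,7,12,13,14,15): 1⊕1⊕0⊕0⊕0⊕0⊕1⊕1 = 0
s8 (pos 8,9,10,11,12,13,14,15): 1⊕1⊕0⊕0⊕0⊕0⊕1⊕1 = 0
Syndrome s8…s1 = 0000 → no error.

0000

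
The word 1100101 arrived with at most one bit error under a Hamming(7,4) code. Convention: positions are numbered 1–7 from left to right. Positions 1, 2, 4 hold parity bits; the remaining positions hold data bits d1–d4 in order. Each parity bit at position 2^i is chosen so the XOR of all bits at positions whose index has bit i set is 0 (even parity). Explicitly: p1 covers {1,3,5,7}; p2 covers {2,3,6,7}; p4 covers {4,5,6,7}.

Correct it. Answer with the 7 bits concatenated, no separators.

0100101

s1 (pos 1,3,5,7): 1⊕0⊕1⊕1 = 1
s2 (pos 2,3,6,7): 1⊕0⊕0⊕1 = 0
s4 (pos 4,5,6,7): 0⊕1⊕0⊕1 = 0
Syndrome s4…s1 = 001 → error at position 1.
Flip position 1: 1100101 → 0100101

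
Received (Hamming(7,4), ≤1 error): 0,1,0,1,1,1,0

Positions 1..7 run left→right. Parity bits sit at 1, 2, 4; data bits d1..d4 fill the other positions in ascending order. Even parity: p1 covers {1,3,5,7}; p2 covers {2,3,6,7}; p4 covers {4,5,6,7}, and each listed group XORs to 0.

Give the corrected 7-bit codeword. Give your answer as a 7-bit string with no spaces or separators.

s1 (pos 1,3,5,7): 0⊕0⊕1⊕0 = 1
s2 (pos 2,3,6,7): 1⊕0⊕1⊕0 = 0
s4 (pos 4,5,6,7): 1⊕1⊕1⊕0 = 1
Syndrome s4…s1 = 101 → error at position 5.
Flip position 5: 0101110 → 0101010

0101010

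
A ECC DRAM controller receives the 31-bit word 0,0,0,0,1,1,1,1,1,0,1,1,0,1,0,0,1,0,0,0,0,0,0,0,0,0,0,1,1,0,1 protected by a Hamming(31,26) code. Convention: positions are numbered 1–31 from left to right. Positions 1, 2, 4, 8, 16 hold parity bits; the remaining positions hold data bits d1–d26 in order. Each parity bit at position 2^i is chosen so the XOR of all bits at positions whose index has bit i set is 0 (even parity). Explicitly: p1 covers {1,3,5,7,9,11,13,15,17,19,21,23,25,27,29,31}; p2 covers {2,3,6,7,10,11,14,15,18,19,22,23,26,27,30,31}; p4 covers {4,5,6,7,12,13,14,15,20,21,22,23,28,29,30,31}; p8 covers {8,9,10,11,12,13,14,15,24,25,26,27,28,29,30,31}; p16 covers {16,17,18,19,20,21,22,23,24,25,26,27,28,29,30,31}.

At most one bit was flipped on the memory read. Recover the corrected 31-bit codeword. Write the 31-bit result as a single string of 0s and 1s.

0010111110110100100000000001101

s1 (pos 1,3,5,7,9,11,13,15,17,19,21,23,25,27,29,31): 0⊕0⊕1⊕1⊕1⊕1⊕0⊕0⊕1⊕0⊕0⊕0⊕0⊕0⊕1⊕1 = 1
s2 (pos 2,3,6,7,10,11,14,15,18,19,22,23,26,27,30,31): 0⊕0⊕1⊕1⊕0⊕1⊕1⊕0⊕0⊕0⊕0⊕0⊕0⊕0⊕0⊕1 = 1
s4 (pos 4,5,6,7,12,13,14,15,20,21,22,23,28,29,30,31): 0⊕1⊕1⊕1⊕1⊕0⊕1⊕0⊕0⊕0⊕0⊕0⊕1⊕1⊕0⊕1 = 0
s8 (pos 8,9,10,11,12,13,14,15,24,25,26,27,28,29,30,31): 1⊕1⊕0⊕1⊕1⊕0⊕1⊕0⊕0⊕0⊕0⊕0⊕1⊕1⊕0⊕1 = 0
s16 (pos 16,17,18,19,20,21,22,23,24,25,26,27,28,29,30,31): 0⊕1⊕0⊕0⊕0⊕0⊕0⊕0⊕0⊕0⊕0⊕0⊕1⊕1⊕0⊕1 = 0
Syndrome s16…s1 = 00011 → error at position 3.
Flip position 3: 0000111110110100100000000001101 → 0010111110110100100000000001101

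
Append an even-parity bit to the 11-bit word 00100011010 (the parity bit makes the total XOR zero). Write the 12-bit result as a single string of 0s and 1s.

001000110100

XOR of the 11 data bits: 0⊕0⊕1⊕0⊕0⊕0⊕1⊕1⊕0⊕1⊕0 = 0
Parity bit = 0 (so all 12 bits XOR to 0).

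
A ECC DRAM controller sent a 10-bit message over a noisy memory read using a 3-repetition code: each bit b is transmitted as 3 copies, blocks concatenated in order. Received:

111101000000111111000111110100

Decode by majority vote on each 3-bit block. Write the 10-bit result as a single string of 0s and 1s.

Block 1 (111): 3 ones → 1
Block 2 (101): 2 ones → 1
Block 3 (000): 0 ones → 0
Block 4 (000): 0 ones → 0
Block 5 (111): 3 ones → 1
Block 6 (111): 3 ones → 1
Block 7 (000): 0 ones → 0
Block 8 (111): 3 ones → 1
Block 9 (110): 2 ones → 1
Block 10 (100): 1 one → 0

1100110110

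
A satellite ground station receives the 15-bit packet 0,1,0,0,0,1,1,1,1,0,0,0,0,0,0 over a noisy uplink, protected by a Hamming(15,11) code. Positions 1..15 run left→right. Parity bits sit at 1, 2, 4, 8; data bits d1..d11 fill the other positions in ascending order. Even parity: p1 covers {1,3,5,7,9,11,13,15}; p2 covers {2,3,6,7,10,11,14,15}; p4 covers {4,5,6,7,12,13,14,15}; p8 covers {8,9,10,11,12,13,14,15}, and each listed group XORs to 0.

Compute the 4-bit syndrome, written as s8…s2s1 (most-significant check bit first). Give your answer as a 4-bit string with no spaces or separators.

s1 (pos 1,3,5,7,9,11,13,15): 0⊕0⊕0⊕1⊕1⊕0⊕0⊕0 = 0
s2 (pos 2,3,6,7,10,11,14,15): 1⊕0⊕1⊕1⊕0⊕0⊕0⊕0 = 1
s4 (pos 4,5,6,7,12,13,14,15): 0⊕0⊕1⊕1⊕0⊕0⊕0⊕0 = 0
s8 (pos 8,9,10,11,12,13,14,15): 1⊕1⊕0⊕0⊕0⊕0⊕0⊕0 = 0
Syndrome s8…s1 = 0010 → error at position 2.

0010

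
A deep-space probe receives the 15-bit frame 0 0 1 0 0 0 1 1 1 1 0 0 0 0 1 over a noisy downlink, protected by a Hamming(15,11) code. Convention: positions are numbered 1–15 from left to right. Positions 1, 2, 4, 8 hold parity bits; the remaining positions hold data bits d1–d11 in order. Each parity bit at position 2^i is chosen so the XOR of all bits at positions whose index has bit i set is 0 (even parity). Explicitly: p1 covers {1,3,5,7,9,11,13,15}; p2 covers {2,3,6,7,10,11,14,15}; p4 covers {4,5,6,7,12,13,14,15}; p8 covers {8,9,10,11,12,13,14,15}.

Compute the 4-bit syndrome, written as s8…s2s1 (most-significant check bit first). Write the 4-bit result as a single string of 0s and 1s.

0000

s1 (pos 1,3,5,7,9,11,13,15): 0⊕1⊕0⊕1⊕1⊕0⊕0⊕1 = 0
s2 (pos 2,3,6,7,10,11,14,15): 0⊕1⊕0⊕1⊕1⊕0⊕0⊕1 = 0
s4 (pos 4,5,6,7,12,13,14,15): 0⊕0⊕0⊕1⊕0⊕0⊕0⊕1 = 0
s8 (pos 8,9,10,11,12,13,14,15): 1⊕1⊕1⊕0⊕0⊕0⊕0⊕1 = 0
Syndrome s8…s1 = 0000 → no error.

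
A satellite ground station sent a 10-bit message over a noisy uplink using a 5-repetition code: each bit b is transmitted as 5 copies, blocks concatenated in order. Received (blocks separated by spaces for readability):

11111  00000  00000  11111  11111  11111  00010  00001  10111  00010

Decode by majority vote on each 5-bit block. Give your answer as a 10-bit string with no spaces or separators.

1001110010

Block 1 (11111): 5 ones → 1
Block 2 (00000): 0 ones → 0
Block 3 (00000): 0 ones → 0
Block 4 (11111): 5 ones → 1
Block 5 (11111): 5 ones → 1
Block 6 (11111): 5 ones → 1
Block 7 (00010): 1 one → 0
Block 8 (00001): 1 one → 0
Block 9 (10111): 4 ones → 1
Block 10 (00010): 1 one → 0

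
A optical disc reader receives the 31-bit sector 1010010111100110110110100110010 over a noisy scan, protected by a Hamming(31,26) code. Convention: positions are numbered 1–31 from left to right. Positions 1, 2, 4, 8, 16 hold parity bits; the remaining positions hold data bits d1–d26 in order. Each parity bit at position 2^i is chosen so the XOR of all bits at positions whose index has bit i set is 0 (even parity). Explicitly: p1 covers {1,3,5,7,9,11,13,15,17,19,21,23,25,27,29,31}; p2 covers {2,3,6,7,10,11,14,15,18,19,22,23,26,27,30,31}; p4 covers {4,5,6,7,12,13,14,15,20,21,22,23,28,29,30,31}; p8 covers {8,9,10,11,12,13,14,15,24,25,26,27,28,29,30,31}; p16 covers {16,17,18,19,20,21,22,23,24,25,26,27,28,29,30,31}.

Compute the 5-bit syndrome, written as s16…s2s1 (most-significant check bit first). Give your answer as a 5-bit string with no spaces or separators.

01111

s1 (pos 1,3,5,7,9,11,13,15,17,19,21,23,25,27,29,31): 1⊕1⊕0⊕0⊕1⊕1⊕0⊕1⊕1⊕0⊕1⊕1⊕0⊕1⊕0⊕0 = 1
s2 (pos 2,3,6,7,10,11,14,15,18,19,22,23,26,27,30,31): 0⊕1⊕1⊕0⊕1⊕1⊕1⊕1⊕1⊕0⊕0⊕1⊕1⊕1⊕1⊕0 = 1
s4 (pos 4,5,6,7,12,13,14,15,20,21,22,23,28,29,30,31): 0⊕0⊕1⊕0⊕0⊕0⊕1⊕1⊕1⊕1⊕0⊕1⊕0⊕0⊕1⊕0 = 1
s8 (pos 8,9,10,11,12,13,14,15,24,25,26,27,28,29,30,31): 1⊕1⊕1⊕1⊕0⊕0⊕1⊕1⊕0⊕0⊕1⊕1⊕0⊕0⊕1⊕0 = 1
s16 (pos 16,17,18,19,20,21,22,23,24,25,26,27,28,29,30,31): 0⊕1⊕1⊕0⊕1⊕1⊕0⊕1⊕0⊕0⊕1⊕1⊕0⊕0⊕1⊕0 = 0
Syndrome s16…s1 = 01111 → error at position 15.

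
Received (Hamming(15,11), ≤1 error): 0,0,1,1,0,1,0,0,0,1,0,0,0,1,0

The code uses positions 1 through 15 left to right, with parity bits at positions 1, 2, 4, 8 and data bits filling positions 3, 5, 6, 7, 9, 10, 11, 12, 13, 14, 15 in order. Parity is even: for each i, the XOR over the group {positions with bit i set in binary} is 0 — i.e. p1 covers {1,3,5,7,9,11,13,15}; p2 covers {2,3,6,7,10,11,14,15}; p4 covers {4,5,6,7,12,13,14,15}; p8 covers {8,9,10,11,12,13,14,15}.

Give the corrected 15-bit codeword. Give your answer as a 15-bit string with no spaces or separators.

s1 (pos 1,3,5,7,9,11,13,15): 0⊕1⊕0⊕0⊕0⊕0⊕0⊕0 = 1
s2 (pos 2,3,6,7,10,11,14,15): 0⊕1⊕1⊕0⊕1⊕0⊕1⊕0 = 0
s4 (pos 4,5,6,7,12,13,14,15): 1⊕0⊕1⊕0⊕0⊕0⊕1⊕0 = 1
s8 (pos 8,9,10,11,12,13,14,15): 0⊕0⊕1⊕0⊕0⊕0⊕1⊕0 = 0
Syndrome s8…s1 = 0101 → error at position 5.
Flip position 5: 001101000100010 → 001111000100010

001111000100010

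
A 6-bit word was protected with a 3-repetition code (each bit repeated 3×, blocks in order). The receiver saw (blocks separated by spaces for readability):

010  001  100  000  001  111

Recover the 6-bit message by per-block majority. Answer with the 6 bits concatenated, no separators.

Block 1 (010): 1 one → 0
Block 2 (001): 1 one → 0
Block 3 (100): 1 one → 0
Block 4 (000): 0 ones → 0
Block 5 (001): 1 one → 0
Block 6 (111): 3 ones → 1

000001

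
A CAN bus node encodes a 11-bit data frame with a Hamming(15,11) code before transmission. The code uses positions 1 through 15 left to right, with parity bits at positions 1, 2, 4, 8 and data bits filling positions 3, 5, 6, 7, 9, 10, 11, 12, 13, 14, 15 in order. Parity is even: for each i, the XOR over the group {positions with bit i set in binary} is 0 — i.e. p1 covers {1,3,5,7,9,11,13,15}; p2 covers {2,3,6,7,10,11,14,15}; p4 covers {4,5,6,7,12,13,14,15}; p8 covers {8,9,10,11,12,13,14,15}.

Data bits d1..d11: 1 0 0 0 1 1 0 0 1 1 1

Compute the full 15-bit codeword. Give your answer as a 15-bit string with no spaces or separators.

Place data at non-parity positions: p1 p2 1 p4 0 0 0 p8 1 1 0 0 1 1 1
p1 (pos 1,3,5,7,9,11,13,15): XOR of data positions = 1⊕0⊕0⊕1⊕0⊕1⊕1 = 0
p2 (pos 2,3,6,7,10,11,14,15): XOR of data positions = 1⊕0⊕0⊕1⊕0⊕1⊕1 = 0
p4 (pos 4,5,6,7,12,13,14,15): XOR of data positions = 0⊕0⊕0⊕0⊕1⊕1⊕1 = 1
p8 (pos 8,9,10,11,12,13,14,15): XOR of data positions = 1⊕1⊕0⊕0⊕1⊕1⊕1 = 1
Codeword: 001100011100111

001100011100111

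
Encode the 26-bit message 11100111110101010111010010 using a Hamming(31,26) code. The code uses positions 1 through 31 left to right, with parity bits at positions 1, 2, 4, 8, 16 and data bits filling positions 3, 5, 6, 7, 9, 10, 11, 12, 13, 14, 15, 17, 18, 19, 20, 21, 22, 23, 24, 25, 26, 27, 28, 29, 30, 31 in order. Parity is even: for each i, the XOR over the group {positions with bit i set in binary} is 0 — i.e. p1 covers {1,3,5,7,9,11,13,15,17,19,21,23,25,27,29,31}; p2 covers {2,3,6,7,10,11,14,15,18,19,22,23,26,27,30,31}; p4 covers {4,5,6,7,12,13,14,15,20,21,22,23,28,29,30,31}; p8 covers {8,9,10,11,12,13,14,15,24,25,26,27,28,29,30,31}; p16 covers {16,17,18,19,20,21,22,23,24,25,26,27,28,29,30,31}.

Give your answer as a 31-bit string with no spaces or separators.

Place data at non-parity positions: p1 p2 1 p4 1 1 0 p8 0 1 1 1 1 1 0 p16 1 0 1 0 1 0 1 1 1 0 1 0 0 1 0
p1 (pos 1,3,5,7,9,11,13,15,17,19,21,23,25,27,29,31): XOR of data positions = 1⊕1⊕0⊕0⊕1⊕1⊕0⊕1⊕1⊕1⊕1⊕1⊕1⊕0⊕0 = 0
p2 (pos 2,3,6,7,10,11,14,15,18,19,22,23,26,27,30,31): XOR of data positions = 1⊕1⊕0⊕1⊕1⊕1⊕0⊕0⊕1⊕0⊕1⊕0⊕1⊕1⊕0 = 1
p4 (pos 4,5,6,7,12,13,14,15,20,21,22,23,28,29,30,31): XOR of data positions = 1⊕1⊕0⊕1⊕1⊕1⊕0⊕0⊕1⊕0⊕1⊕0⊕0⊕1⊕0 = 0
p8 (pos 8,9,10,11,12,13,14,15,24,25,26,27,28,29,30,31): XOR of data positions = 0⊕1⊕1⊕1⊕1⊕1⊕0⊕1⊕1⊕0⊕1⊕0⊕0⊕1⊕0 = 1
p16 (pos 16,17,18,19,20,21,22,23,24,25,26,27,28,29,30,31): XOR of data positions = 1⊕0⊕1⊕0⊕1⊕0⊕1⊕1⊕1⊕0⊕1⊕0⊕0⊕1⊕0 = 0
Codeword: 0110110101111100101010111010010

0110110101111100101010111010010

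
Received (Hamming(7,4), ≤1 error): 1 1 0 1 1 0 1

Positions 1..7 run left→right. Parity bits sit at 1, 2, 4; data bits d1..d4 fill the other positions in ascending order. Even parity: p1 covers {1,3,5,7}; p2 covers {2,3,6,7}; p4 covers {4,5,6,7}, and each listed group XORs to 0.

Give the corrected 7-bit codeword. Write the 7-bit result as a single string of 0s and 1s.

s1 (pos 1,3,5,7): 1⊕0⊕1⊕1 = 1
s2 (pos 2,3,6,7): 1⊕0⊕0⊕1 = 0
s4 (pos 4,5,6,7): 1⊕1⊕0⊕1 = 1
Syndrome s4…s1 = 101 → error at position 5.
Flip position 5: 1101101 → 1101001

1101001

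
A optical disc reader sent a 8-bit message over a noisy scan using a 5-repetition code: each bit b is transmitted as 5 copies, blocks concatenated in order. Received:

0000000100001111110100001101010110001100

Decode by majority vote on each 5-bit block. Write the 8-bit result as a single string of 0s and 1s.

00110100

Block 1 (00000): 0 ones → 0
Block 2 (00100): 1 one → 0
Block 3 (00111): 3 ones → 1
Block 4 (11101): 4 ones → 1
Block 5 (00001): 1 one → 0
Block 6 (10101): 3 ones → 1
Block 7 (01100): 2 ones → 0
Block 8 (01100): 2 ones → 0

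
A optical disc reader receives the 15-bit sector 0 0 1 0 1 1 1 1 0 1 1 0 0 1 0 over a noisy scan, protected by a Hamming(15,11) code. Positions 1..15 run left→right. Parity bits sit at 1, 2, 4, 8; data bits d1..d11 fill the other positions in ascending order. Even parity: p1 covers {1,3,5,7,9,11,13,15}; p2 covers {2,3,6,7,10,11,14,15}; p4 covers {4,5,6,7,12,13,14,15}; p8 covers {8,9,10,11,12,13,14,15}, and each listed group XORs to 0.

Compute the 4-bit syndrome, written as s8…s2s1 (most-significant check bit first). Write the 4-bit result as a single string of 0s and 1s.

0000

s1 (pos 1,3,5,7,9,11,13,15): 0⊕1⊕1⊕1⊕0⊕1⊕0⊕0 = 0
s2 (pos 2,3,6,7,10,11,14,15): 0⊕1⊕1⊕1⊕1⊕1⊕1⊕0 = 0
s4 (pos 4,5,6,7,12,13,14,15): 0⊕1⊕1⊕1⊕0⊕0⊕1⊕0 = 0
s8 (pos 8,9,10,11,12,13,14,15): 1⊕0⊕1⊕1⊕0⊕0⊕1⊕0 = 0
Syndrome s8…s1 = 0000 → no error.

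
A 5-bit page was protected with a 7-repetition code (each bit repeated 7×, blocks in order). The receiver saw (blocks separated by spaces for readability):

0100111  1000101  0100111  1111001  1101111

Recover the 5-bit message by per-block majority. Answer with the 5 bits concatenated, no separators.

Block 1 (0100111): 4 ones → 1
Block 2 (1000101): 3 ones → 0
Block 3 (0100111): 4 ones → 1
Block 4 (1111001): 5 ones → 1
Block 5 (1101111): 6 ones → 1

10111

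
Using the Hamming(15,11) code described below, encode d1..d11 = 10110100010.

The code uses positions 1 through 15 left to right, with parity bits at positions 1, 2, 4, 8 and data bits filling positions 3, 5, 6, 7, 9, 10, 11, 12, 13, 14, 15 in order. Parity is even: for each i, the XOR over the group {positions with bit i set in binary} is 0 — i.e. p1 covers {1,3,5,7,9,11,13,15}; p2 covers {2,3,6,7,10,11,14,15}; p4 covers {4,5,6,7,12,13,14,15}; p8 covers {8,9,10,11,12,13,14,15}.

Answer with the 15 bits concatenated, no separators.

011101100100010

Place data at non-parity positions: p1 p2 1 p4 0 1 1 p8 0 1 0 0 0 1 0
p1 (pos 1,3,5,7,9,11,13,15): XOR of data positions = 1⊕0⊕1⊕0⊕0⊕0⊕0 = 0
p2 (pos 2,3,6,7,10,11,14,15): XOR of data positions = 1⊕1⊕1⊕1⊕0⊕1⊕0 = 1
p4 (pos 4,5,6,7,12,13,14,15): XOR of data positions = 0⊕1⊕1⊕0⊕0⊕1⊕0 = 1
p8 (pos 8,9,10,11,12,13,14,15): XOR of data positions = 0⊕1⊕0⊕0⊕0⊕1⊕0 = 0
Codeword: 011101100100010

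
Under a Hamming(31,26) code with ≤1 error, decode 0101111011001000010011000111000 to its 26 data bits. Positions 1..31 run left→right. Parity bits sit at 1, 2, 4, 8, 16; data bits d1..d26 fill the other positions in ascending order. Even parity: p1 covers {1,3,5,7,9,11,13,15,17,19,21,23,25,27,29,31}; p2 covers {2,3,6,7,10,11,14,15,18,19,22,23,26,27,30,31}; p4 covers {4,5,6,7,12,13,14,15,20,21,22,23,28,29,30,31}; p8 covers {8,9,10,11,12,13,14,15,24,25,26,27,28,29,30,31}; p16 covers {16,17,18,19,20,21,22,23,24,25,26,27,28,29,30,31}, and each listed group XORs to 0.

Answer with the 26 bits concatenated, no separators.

s1 (pos 1,3,5,7,9,11,13,15,17,19,21,23,25,27,29,31): 0⊕0⊕1⊕1⊕1⊕0⊕1⊕0⊕0⊕0⊕1⊕0⊕0⊕1⊕0⊕0 = 0
s2 (pos 2,3,6,7,10,11,14,15,18,19,22,23,26,27,30,31): 1⊕0⊕1⊕1⊕1⊕0⊕0⊕0⊕1⊕0⊕1⊕0⊕1⊕1⊕0⊕0 = 0
s4 (pos 4,5,6,7,12,13,14,15,20,21,22,23,28,29,30,31): 1⊕1⊕1⊕1⊕0⊕1⊕0⊕0⊕0⊕1⊕1⊕0⊕1⊕0⊕0⊕0 = 0
s8 (pos 8,9,10,11,12,13,14,15,24,25,26,27,28,29,30,31): 0⊕1⊕1⊕0⊕0⊕1⊕0⊕0⊕0⊕0⊕1⊕1⊕1⊕0⊕0⊕0 = 0
s16 (pos 16,17,18,19,20,21,22,23,24,25,26,27,28,29,30,31): 0⊕0⊕1⊕0⊕0⊕1⊕1⊕0⊕0⊕0⊕1⊕1⊕1⊕0⊕0⊕0 = 0
Syndrome s16…s1 = 00000 → no error.
Read data bits from positions 3,5,6,7,9,10,11,12,13,14,15,17,18,19,20,21,22,23,24,25,26,27,28,29,30,31: 01111100100010011000111000

01111100100010011000111000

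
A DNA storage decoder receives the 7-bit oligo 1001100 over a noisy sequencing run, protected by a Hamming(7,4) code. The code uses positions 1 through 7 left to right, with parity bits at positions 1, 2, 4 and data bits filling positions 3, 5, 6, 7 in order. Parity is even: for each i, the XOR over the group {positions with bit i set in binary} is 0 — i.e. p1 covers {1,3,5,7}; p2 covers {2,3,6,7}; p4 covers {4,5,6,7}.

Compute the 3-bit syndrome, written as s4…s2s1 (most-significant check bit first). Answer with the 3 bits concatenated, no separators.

s1 (pos 1,3,5,7): 1⊕0⊕1⊕0 = 0
s2 (pos 2,3,6,7): 0⊕0⊕0⊕0 = 0
s4 (pos 4,5,6,7): 1⊕1⊕0⊕0 = 0
Syndrome s4…s1 = 000 → no error.

000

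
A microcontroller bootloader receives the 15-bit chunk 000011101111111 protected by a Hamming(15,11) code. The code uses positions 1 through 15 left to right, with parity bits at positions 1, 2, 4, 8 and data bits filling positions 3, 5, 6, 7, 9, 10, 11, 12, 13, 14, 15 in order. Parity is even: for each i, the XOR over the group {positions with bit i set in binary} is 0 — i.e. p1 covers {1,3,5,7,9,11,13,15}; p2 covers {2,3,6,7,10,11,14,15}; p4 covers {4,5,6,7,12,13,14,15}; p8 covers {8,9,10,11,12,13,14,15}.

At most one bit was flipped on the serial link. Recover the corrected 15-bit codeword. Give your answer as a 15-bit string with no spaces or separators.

s1 (pos 1,3,5,7,9,11,13,15): 0⊕0⊕1⊕1⊕1⊕1⊕1⊕1 = 0
s2 (pos 2,3,6,7,10,11,14,15): 0⊕0⊕1⊕1⊕1⊕1⊕1⊕1 = 0
s4 (pos 4,5,6,7,12,13,14,15): 0⊕1⊕1⊕1⊕1⊕1⊕1⊕1 = 1
s8 (pos 8,9,10,11,12,13,14,15): 0⊕1⊕1⊕1⊕1⊕1⊕1⊕1 = 1
Syndrome s8…s1 = 1100 → error at position 12.
Flip position 12: 000011101111111 → 000011101110111

000011101110111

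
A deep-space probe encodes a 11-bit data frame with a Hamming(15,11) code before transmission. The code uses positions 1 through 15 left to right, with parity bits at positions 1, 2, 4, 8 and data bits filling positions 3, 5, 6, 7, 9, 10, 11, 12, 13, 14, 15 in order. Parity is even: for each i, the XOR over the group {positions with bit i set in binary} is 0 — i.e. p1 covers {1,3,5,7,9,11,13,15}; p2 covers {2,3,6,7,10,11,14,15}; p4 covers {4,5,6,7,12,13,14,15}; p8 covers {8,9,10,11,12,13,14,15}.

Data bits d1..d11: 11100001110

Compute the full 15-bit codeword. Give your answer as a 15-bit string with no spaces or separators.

Place data at non-parity positions: p1 p2 1 p4 1 1 0 p8 0 0 0 1 1 1 0
p1 (pos 1,3,5,7,9,11,13,15): XOR of data positions = 1⊕1⊕0⊕0⊕0⊕1⊕0 = 1
p2 (pos 2,3,6,7,10,11,14,15): XOR of data positions = 1⊕1⊕0⊕0⊕0⊕1⊕0 = 1
p4 (pos 4,5,6,7,12,13,14,15): XOR of data positions = 1⊕1⊕0⊕1⊕1⊕1⊕0 = 1
p8 (pos 8,9,10,11,12,13,14,15): XOR of data positions = 0⊕0⊕0⊕1⊕1⊕1⊕0 = 1
Codeword: 111111010001110

111111010001110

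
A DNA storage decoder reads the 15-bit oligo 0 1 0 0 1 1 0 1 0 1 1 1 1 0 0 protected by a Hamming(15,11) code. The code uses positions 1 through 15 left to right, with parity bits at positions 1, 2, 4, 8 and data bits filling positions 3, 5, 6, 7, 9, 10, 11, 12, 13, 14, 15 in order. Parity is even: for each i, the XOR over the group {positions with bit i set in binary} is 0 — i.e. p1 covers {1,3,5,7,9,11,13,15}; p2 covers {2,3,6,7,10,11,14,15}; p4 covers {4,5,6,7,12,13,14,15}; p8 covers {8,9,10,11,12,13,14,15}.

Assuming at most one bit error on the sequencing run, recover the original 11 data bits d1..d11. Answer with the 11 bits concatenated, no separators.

s1 (pos 1,3,5,7,9,11,13,15): 0⊕0⊕1⊕0⊕0⊕1⊕1⊕0 = 1
s2 (pos 2,3,6,7,10,11,14,15): 1⊕0⊕1⊕0⊕1⊕1⊕0⊕0 = 0
s4 (pos 4,5,6,7,12,13,14,15): 0⊕1⊕1⊕0⊕1⊕1⊕0⊕0 = 0
s8 (pos 8,9,10,11,12,13,14,15): 1⊕0⊕1⊕1⊕1⊕1⊕0⊕0 = 1
Syndrome s8…s1 = 1001 → error at position 9.
Flip position 9: 010011010111100 → 010011011111100
Read data bits from positions 3,5,6,7,9,10,11,12,13,14,15: 01101111100

01101111100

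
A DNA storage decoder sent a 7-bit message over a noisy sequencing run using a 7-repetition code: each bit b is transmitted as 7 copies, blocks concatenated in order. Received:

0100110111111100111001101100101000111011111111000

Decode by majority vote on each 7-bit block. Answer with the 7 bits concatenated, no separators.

Block 1 (0100110): 3 ones → 0
Block 2 (1111111): 7 ones → 1
Block 3 (0011100): 3 ones → 0
Block 4 (1101100): 4 ones → 1
Block 5 (1010001): 3 ones → 0
Block 6 (1101111): 6 ones → 1
Block 7 (1111000): 4 ones → 1

0101011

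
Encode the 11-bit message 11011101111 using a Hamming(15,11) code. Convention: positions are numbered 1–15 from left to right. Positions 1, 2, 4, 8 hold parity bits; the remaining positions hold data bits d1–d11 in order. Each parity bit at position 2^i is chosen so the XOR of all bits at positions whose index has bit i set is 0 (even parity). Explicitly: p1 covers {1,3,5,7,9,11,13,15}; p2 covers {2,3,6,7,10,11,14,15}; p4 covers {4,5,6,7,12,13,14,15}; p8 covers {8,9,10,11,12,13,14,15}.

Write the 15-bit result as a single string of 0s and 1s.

Place data at non-parity positions: p1 p2 1 p4 1 0 1 p8 1 1 0 1 1 1 1
p1 (pos 1,3,5,7,9,11,13,15): XOR of data positions = 1⊕1⊕1⊕1⊕0⊕1⊕1 = 0
p2 (pos 2,3,6,7,10,11,14,15): XOR of data positions = 1⊕0⊕1⊕1⊕0⊕1⊕1 = 1
p4 (pos 4,5,6,7,12,13,14,15): XOR of data positions = 1⊕0⊕1⊕1⊕1⊕1⊕1 = 0
p8 (pos 8,9,10,11,12,13,14,15): XOR of data positions = 1⊕1⊕0⊕1⊕1⊕1⊕1 = 0
Codeword: 011010101101111

011010101101111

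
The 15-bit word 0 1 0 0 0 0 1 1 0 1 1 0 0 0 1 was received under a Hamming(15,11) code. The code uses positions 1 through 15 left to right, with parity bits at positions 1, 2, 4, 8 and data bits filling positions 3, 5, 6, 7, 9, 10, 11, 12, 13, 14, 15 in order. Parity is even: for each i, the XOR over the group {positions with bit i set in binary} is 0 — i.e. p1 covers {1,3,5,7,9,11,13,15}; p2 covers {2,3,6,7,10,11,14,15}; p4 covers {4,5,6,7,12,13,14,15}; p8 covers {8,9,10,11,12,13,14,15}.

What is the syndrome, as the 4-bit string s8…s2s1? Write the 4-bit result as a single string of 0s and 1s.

s1 (pos 1,3,5,7,9,11,13,15): 0⊕0⊕0⊕1⊕0⊕1⊕0⊕1 = 1
s2 (pos 2,3,6,7,10,11,14,15): 1⊕0⊕0⊕1⊕1⊕1⊕0⊕1 = 1
s4 (pos 4,5,6,7,12,13,14,15): 0⊕0⊕0⊕1⊕0⊕0⊕0⊕1 = 0
s8 (pos 8,9,10,11,12,13,14,15): 1⊕0⊕1⊕1⊕0⊕0⊕0⊕1 = 0
Syndrome s8…s1 = 0011 → error at position 3.

0011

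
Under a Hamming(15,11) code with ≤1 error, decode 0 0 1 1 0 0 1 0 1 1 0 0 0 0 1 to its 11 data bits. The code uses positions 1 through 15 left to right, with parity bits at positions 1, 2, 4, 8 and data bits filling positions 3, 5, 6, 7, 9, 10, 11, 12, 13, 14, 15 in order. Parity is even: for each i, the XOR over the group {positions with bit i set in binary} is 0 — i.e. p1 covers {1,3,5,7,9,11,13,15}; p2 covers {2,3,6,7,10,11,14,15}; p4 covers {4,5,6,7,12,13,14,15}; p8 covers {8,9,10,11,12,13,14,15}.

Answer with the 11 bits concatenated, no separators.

10011101001

s1 (pos 1,3,5,7,9,11,13,15): 0⊕1⊕0⊕1⊕1⊕0⊕0⊕1 = 0
s2 (pos 2,3,6,7,10,11,14,15): 0⊕1⊕0⊕1⊕1⊕0⊕0⊕1 = 0
s4 (pos 4,5,6,7,12,13,14,15): 1⊕0⊕0⊕1⊕0⊕0⊕0⊕1 = 1
s8 (pos 8,9,10,11,12,13,14,15): 0⊕1⊕1⊕0⊕0⊕0⊕0⊕1 = 1
Syndrome s8…s1 = 1100 → error at position 12.
Flip position 12: 001100101100001 → 001100101101001
Read data bits from positions 3,5,6,7,9,10,11,12,13,14,15: 10011101001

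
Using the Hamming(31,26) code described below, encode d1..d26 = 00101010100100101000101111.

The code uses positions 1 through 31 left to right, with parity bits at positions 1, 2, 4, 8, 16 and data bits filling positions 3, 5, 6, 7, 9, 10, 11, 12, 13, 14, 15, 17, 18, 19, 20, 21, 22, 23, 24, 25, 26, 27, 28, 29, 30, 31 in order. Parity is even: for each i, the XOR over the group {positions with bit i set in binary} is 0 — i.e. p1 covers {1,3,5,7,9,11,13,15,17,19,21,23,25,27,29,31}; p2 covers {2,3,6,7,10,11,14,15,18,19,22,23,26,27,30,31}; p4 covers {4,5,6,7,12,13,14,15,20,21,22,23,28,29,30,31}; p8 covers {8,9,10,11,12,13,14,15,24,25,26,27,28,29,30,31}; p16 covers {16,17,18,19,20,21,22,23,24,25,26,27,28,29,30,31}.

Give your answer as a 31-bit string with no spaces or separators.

Place data at non-parity positions: p1 p2 0 p4 0 1 0 p8 1 0 1 0 1 0 0 p16 1 0 0 1 0 1 0 0 0 1 0 1 1 1 1
p1 (pos 1,3,5,7,9,11,13,15,17,19,21,23,25,27,29,31): XOR of data positions = 0⊕0⊕0⊕1⊕1⊕1⊕0⊕1⊕0⊕0⊕0⊕0⊕0⊕1⊕1 = 0
p2 (pos 2,3,6,7,10,11,14,15,18,19,22,23,26,27,30,31): XOR of data positions = 0⊕1⊕0⊕0⊕1⊕0⊕0⊕0⊕0⊕1⊕0⊕1⊕0⊕1⊕1 = 0
p4 (pos 4,5,6,7,12,13,14,15,20,21,22,23,28,29,30,31): XOR of data positions = 0⊕1⊕0⊕0⊕1⊕0⊕0⊕1⊕0⊕1⊕0⊕1⊕1⊕1⊕1 = 0
p8 (pos 8,9,10,11,12,13,14,15,24,25,26,27,28,29,30,31): XOR of data positions = 1⊕0⊕1⊕0⊕1⊕0⊕0⊕0⊕0⊕1⊕0⊕1⊕1⊕1⊕1 = 0
p16 (pos 16,17,18,19,20,21,22,23,24,25,26,27,28,29,30,31): XOR of data positions = 1⊕0⊕0⊕1⊕0⊕1⊕0⊕0⊕0⊕1⊕0⊕1⊕1⊕1⊕1 = 0
Codeword: 0000010010101000100101000101111

0000010010101000100101000101111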